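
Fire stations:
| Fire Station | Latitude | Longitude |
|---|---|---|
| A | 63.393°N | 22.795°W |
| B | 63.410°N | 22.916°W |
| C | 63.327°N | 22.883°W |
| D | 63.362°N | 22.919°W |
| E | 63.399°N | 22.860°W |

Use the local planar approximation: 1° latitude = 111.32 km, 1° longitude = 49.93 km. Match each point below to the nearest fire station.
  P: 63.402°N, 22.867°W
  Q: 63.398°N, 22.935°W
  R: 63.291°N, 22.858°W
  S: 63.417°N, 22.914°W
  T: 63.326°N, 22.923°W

P at 63.402°N, 22.867°W:
  A: 3.732 km
  B: 2.604 km
  C: 8.387 km
  D: 5.154 km
  E: 0.483 km
  → nearest: E (0.483 km)
Q at 63.398°N, 22.935°W:
  A: 7.012 km
  B: 1.638 km
  C: 8.319 km
  D: 4.086 km
  E: 3.746 km
  → nearest: B (1.638 km)
R at 63.291°N, 22.858°W:
  A: 11.782 km
  B: 13.560 km
  C: 4.197 km
  D: 8.470 km
  E: 12.023 km
  → nearest: C (4.197 km)
S at 63.417°N, 22.914°W:
  A: 6.515 km
  B: 0.786 km
  C: 10.138 km
  D: 6.128 km
  E: 3.359 km
  → nearest: B (0.786 km)
T at 63.326°N, 22.923°W:
  A: 9.822 km
  B: 9.357 km
  C: 2.000 km
  D: 4.012 km
  E: 8.714 km
  → nearest: C (2.000 km)

P→E; Q→B; R→C; S→B; T→C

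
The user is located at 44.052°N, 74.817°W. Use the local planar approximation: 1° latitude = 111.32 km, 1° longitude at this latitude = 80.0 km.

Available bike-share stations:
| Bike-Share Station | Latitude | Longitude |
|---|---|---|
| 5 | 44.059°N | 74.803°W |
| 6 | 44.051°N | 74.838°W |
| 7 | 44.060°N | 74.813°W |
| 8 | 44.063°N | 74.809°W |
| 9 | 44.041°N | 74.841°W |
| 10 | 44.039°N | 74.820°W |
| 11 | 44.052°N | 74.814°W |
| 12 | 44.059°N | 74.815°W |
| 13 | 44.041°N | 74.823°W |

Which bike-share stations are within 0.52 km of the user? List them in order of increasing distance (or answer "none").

11

Distances from 44.052°N, 74.817°W:
5: √((0.007·111.32)² + (0.014·80.0)²) = √(0.60721 + 1.25440) = 1.364 km
6: √((-0.001·111.32)² + (-0.021·80.0)²) = √(0.01239 + 2.82240) = 1.684 km
7: √((0.008·111.32)² + (0.004·80.0)²) = √(0.79310 + 0.10240) = 0.946 km
8: √((0.011·111.32)² + (0.008·80.0)²) = √(1.49945 + 0.40960) = 1.382 km
9: √((-0.011·111.32)² + (-0.024·80.0)²) = √(1.49945 + 3.68640) = 2.277 km
10: √((-0.013·111.32)² + (-0.003·80.0)²) = √(2.09427 + 0.05760) = 1.467 km
11: √((0.000·111.32)² + (0.003·80.0)²) = √(0.00000 + 0.05760) = 0.240 km
12: √((0.007·111.32)² + (0.002·80.0)²) = √(0.60721 + 0.02560) = 0.795 km
13: √((-0.011·111.32)² + (-0.006·80.0)²) = √(1.49945 + 0.23040) = 1.315 km
Threshold 0.52 km: 11 (0.240 km) is within range.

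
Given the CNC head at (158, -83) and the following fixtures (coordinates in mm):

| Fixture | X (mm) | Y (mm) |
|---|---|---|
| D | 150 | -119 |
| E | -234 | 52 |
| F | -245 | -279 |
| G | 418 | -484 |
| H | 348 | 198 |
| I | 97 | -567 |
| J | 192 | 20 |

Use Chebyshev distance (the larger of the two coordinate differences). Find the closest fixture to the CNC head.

D

Distances from (158, -83):
D: 36 mm
E: 392 mm
F: 403 mm
G: 401 mm
H: 281 mm
I: 484 mm
J: 103 mm
Minimum: D at 36 mm.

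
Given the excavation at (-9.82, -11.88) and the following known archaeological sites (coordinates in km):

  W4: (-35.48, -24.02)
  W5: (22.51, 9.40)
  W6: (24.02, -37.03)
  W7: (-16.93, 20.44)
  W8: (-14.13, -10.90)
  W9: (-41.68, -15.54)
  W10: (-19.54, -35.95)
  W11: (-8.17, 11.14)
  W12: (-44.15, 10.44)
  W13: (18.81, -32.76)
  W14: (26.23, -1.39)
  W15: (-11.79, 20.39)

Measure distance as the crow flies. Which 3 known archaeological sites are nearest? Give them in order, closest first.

W8, W11, W10

Distances from (-9.82, -11.88):
W4: √((-25.66)² + (-12.14)²) = √(658.4356 + 147.3796) = 28.39 km
W5: √((32.33)² + (21.28)²) = √(1045.2289 + 452.8384) = 38.70 km
W6: √((33.84)² + (-25.15)²) = √(1145.1456 + 632.5225) = 42.16 km
W7: √((-7.11)² + (32.32)²) = √(50.5521 + 1044.5824) = 33.09 km
W8: √((-4.31)² + (0.98)²) = √(18.5761 + 0.9604) = 4.42 km
W9: √((-31.86)² + (-3.66)²) = √(1015.0596 + 13.3956) = 32.07 km
W10: √((-9.72)² + (-24.07)²) = √(94.4784 + 579.3649) = 25.96 km
W11: √((1.65)² + (23.02)²) = √(2.7225 + 529.9204) = 23.08 km
W12: √((-34.33)² + (22.32)²) = √(1178.5489 + 498.1824) = 40.95 km
W13: √((28.63)² + (-20.88)²) = √(819.6769 + 435.9744) = 35.44 km
W14: √((36.05)² + (10.49)²) = √(1299.6025 + 110.0401) = 37.55 km
W15: √((-1.97)² + (32.27)²) = √(3.8809 + 1041.3529) = 32.33 km
Sorted: W8 (4.42 km) < W11 (23.08 km) < W10 (25.96 km) < W4 (28.39 km) < W9 (32.07 km) < …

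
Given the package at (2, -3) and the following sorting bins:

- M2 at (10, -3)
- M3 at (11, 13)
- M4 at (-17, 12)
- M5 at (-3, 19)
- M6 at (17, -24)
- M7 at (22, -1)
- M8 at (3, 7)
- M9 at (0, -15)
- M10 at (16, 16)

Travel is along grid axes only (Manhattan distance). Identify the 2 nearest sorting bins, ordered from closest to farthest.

Distances from (2, -3):
M2: |8| + |0| = 8 + 0 = 8
M3: |9| + |16| = 9 + 16 = 25
M4: |-19| + |15| = 19 + 15 = 34
M5: |-5| + |22| = 5 + 22 = 27
M6: |15| + |-21| = 15 + 21 = 36
M7: |20| + |2| = 20 + 2 = 22
M8: |1| + |10| = 1 + 10 = 11
M9: |-2| + |-12| = 2 + 12 = 14
M10: |14| + |19| = 14 + 19 = 33
Sorted: M2 (8) < M8 (11) < M9 (14) < M7 (22) < …

M2, M8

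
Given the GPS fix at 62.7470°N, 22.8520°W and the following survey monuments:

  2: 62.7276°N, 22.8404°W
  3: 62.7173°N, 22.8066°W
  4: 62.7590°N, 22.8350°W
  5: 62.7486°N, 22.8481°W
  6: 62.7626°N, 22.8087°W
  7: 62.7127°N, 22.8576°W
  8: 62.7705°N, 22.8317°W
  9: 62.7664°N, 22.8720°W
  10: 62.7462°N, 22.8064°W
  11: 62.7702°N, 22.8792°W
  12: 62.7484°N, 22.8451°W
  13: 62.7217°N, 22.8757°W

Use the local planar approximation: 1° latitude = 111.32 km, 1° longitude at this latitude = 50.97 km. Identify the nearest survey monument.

Distances from 62.7470°N, 22.8520°W:
2: 2.2391 km
3: 4.0356 km
4: 1.5923 km
5: 0.2669 km
6: 2.8083 km
7: 3.8289 km
8: 2.8132 km
9: 2.3881 km
10: 2.3259 km
11: 2.9312 km
12: 0.3847 km
13: 3.0645 km
Minimum: 5 at 0.2669 km.

5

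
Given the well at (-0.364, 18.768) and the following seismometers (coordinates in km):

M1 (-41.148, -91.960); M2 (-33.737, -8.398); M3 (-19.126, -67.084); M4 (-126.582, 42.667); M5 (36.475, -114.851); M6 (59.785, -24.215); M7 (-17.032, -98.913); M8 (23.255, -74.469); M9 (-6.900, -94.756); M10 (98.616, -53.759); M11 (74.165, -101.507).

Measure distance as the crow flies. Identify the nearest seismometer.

Distances from (-0.364, 18.768):
M1: √((-40.784)² + (-110.728)²) = √(1663.33466 + 12260.68998) = 118.000 km
M2: √((-33.373)² + (-27.166)²) = √(1113.75713 + 737.99156) = 43.032 km
M3: √((-18.762)² + (-85.852)²) = √(352.01264 + 7370.56590) = 87.878 km
M4: √((-126.218)² + (23.899)²) = √(15930.98352 + 571.16220) = 128.461 km
M5: √((36.839)² + (-133.619)²) = √(1357.11192 + 17854.03716) = 138.604 km
M6: √((60.149)² + (-42.983)²) = √(3617.90220 + 1847.53829) = 73.929 km
M7: √((-16.668)² + (-117.681)²) = √(277.82222 + 13848.81776) = 118.856 km
M8: √((23.619)² + (-93.237)²) = √(557.85716 + 8693.13817) = 96.182 km
M9: √((-6.536)² + (-113.524)²) = √(42.71930 + 12887.69858) = 113.712 km
M10: √((98.980)² + (-72.527)²) = √(9797.04040 + 5260.16573) = 122.708 km
M11: √((74.529)² + (-120.275)²) = √(5554.57184 + 14466.07563) = 141.494 km
Minimum: M2 at 43.032 km.

M2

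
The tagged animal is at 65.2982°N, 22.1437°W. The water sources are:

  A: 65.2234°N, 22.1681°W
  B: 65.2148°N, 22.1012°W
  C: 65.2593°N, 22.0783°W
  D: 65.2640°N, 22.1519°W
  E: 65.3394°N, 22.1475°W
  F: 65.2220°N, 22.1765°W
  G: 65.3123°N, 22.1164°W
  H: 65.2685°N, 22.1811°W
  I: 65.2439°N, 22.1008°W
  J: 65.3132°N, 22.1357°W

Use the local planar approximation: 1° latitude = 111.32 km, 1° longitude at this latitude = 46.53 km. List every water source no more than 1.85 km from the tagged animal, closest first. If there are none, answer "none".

Distances from 65.2982°N, 22.1437°W:
A: 8.4038 km
B: 9.4924 km
C: 5.2926 km
D: 3.8262 km
E: 4.5898 km
F: 8.6188 km
G: 2.0192 km
H: 3.7362 km
I: 6.3657 km
J: 1.7108 km
Threshold 1.85 km: J (1.7108 km) is within range.

J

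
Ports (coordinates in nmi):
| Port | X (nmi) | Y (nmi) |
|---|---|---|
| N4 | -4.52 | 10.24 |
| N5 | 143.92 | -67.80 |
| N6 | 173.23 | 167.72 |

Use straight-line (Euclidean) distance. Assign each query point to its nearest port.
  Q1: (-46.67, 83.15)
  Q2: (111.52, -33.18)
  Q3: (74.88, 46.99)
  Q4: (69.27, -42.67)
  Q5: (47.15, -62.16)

Q1 at (-46.67, 83.15):
  N4: 84.22 nmi
  N5: 243.13 nmi
  N6: 235.60 nmi
  → nearest: N4 (84.22 nmi)
Q2 at (111.52, -33.18):
  N4: 123.90 nmi
  N5: 47.42 nmi
  N6: 210.16 nmi
  → nearest: N5 (47.42 nmi)
Q3 at (74.88, 46.99):
  N4: 87.49 nmi
  N5: 133.95 nmi
  N6: 155.72 nmi
  → nearest: N4 (87.49 nmi)
Q4 at (69.27, -42.67):
  N4: 90.80 nmi
  N5: 78.77 nmi
  N6: 234.67 nmi
  → nearest: N5 (78.77 nmi)
Q5 at (47.15, -62.16):
  N4: 88.95 nmi
  N5: 96.93 nmi
  N6: 262.19 nmi
  → nearest: N4 (88.95 nmi)

Q1→N4; Q2→N5; Q3→N4; Q4→N5; Q5→N4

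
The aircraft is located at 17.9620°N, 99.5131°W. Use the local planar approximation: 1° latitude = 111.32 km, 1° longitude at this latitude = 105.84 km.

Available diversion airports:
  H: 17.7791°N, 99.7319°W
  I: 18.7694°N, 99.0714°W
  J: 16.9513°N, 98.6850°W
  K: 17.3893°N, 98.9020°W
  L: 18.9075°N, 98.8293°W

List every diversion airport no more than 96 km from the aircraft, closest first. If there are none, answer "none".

Distances from 17.9620°N, 99.5131°W:
H: √((-0.1829·111.32)² + (-0.2188·105.84)²) = √(414.547028 + 536.283330) = 30.8355 km
I: √((0.8074·111.32)² + (0.4417·105.84)²) = √(8078.372696 + 2185.518368) = 101.3109 km
J: √((-1.0107·111.32)² + (0.8281·105.84)²) = √(12658.753024 + 7681.839546) = 142.6204 km
K: √((-0.5727·111.32)² + (0.6111·105.84)²) = √(4064.440419 + 4183.350274) = 90.8173 km
L: √((0.9455·111.32)² + (0.6838·105.84)²) = √(11078.206639 + 5237.907870) = 127.7345 km
Threshold 96 km: H (30.8355 km), K (90.8173 km) are within range.

H, K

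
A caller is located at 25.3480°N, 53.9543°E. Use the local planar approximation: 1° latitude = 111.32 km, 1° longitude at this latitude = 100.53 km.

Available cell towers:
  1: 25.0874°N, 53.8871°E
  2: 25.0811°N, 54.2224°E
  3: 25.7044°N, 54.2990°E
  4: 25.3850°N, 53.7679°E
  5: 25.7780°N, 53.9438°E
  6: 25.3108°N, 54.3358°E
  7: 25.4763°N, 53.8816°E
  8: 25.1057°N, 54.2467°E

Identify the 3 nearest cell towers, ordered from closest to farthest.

Distances from 25.3480°N, 53.9543°E:
1: √((-0.2606·111.32)² + (-0.0672·100.53)²) = √(841.579636 + 45.638348) = 29.7862 km
2: √((-0.2669·111.32)² + (0.2681·100.53)²) = √(882.761823 + 726.415317) = 40.1146 km
3: √((0.3564·111.32)² + (0.3447·100.53)²) = √(1574.061824 + 1200.808994) = 52.6770 km
4: √((0.0370·111.32)² + (-0.1864·100.53)²) = √(16.964843 + 351.142326) = 19.1861 km
5: √((0.4300·111.32)² + (-0.0105·100.53)²) = √(2291.307130 + 1.114217) = 47.8792 km
6: √((-0.0372·111.32)² + (0.3815·100.53)²) = √(17.148742 + 1470.890861) = 38.5751 km
7: √((0.1283·111.32)² + (-0.0727·100.53)²) = √(203.985693 + 53.414625) = 16.0437 km
8: √((-0.2423·111.32)² + (0.2924·100.53)²) = √(727.533882 + 864.064379) = 39.8948 km
Sorted: 7 (16.0437 km) < 4 (19.1861 km) < 1 (29.7862 km) < 6 (38.5751 km) < 8 (39.8948 km) < …

7, 4, 1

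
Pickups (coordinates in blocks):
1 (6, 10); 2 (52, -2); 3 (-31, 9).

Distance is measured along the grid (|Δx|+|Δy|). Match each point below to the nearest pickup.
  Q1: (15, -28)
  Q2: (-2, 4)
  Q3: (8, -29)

Q1 at (15, -28):
  1: 47 blocks
  2: 63 blocks
  3: 83 blocks
  → nearest: 1 (47 blocks)
Q2 at (-2, 4):
  1: 14 blocks
  2: 60 blocks
  3: 34 blocks
  → nearest: 1 (14 blocks)
Q3 at (8, -29):
  1: 41 blocks
  2: 71 blocks
  3: 77 blocks
  → nearest: 1 (41 blocks)

Q1→1; Q2→1; Q3→1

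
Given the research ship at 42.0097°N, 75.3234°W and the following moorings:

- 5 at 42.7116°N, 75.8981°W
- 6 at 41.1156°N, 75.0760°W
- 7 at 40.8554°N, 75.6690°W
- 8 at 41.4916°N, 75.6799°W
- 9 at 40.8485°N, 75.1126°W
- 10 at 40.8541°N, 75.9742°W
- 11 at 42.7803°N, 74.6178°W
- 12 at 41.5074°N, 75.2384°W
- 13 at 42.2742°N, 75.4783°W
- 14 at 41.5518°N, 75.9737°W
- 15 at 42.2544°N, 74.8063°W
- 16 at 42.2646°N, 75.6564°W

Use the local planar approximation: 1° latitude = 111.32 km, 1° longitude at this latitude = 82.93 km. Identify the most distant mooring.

10

Distances from 42.0097°N, 75.3234°W:
5: √((0.7019·111.32)² + (-0.5747·82.93)²) = √(6105.157610 + 2271.463304) = 91.5239 km
6: √((-0.8941·111.32)² + (0.2474·82.93)²) = √(9906.462162 + 420.942447) = 101.6238 km
7: √((-1.1543·111.32)² + (-0.3456·82.93)²) = √(16511.395743 + 821.430451) = 131.6542 km
8: √((-0.5181·111.32)² + (-0.3565·82.93)²) = √(3326.393167 + 874.062321) = 64.8109 km
9: √((-1.1612·111.32)² + (0.2108·82.93)²) = √(16709.384383 + 305.607877) = 130.4415 km
10: √((-1.1556·111.32)² + (-0.6508·82.93)²) = √(16548.607736 + 2912.852002) = 139.5043 km
11: √((0.7706·111.32)² + (0.7056·82.93)²) = √(7358.756030 + 3424.052973) = 103.8403 km
12: √((-0.5023·111.32)² + (0.0850·82.93)²) = √(3126.603082 + 49.689106) = 56.3586 km
13: √((0.2645·111.32)² + (-0.1549·82.93)²) = √(866.957380 + 165.016042) = 32.1243 km
14: √((-0.4579·111.32)² + (-0.6503·82.93)²) = √(2598.290362 + 2908.377919) = 74.2069 km
15: √((0.2447·111.32)² + (0.5171·82.93)²) = √(742.017818 + 1838.960523) = 50.8033 km
16: √((0.2549·111.32)² + (-0.3330·82.93)²) = √(805.167184 + 762.626334) = 39.5954 km
Maximum: 10 at 139.5043 km.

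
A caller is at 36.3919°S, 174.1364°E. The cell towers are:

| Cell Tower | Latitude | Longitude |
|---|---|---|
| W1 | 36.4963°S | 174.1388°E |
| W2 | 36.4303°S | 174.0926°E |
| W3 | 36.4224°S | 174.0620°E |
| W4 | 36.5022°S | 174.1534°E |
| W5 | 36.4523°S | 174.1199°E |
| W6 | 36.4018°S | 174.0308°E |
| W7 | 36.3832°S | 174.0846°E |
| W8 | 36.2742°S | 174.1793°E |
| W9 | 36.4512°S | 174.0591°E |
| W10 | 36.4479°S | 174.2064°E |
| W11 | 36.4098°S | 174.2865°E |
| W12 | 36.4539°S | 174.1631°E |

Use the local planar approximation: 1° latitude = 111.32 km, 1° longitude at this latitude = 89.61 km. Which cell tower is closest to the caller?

W7

Distances from 36.3919°S, 174.1364°E:
W1: √((-0.1044·111.32)² + (0.0024·89.61)²) = √(135.066421 + 0.046253) = 11.6238 km
W2: √((-0.0384·111.32)² + (-0.0438·89.61)²) = √(18.272957 + 15.404981) = 5.8033 km
W3: √((-0.0305·111.32)² + (-0.0744·89.61)²) = √(11.527790 + 44.448676) = 7.4817 km
W4: √((-0.1103·111.32)² + (0.0170·89.61)²) = √(150.763920 + 2.320656) = 12.3727 km
W5: √((-0.0604·111.32)² + (-0.0165·89.61)²) = √(45.208518 + 2.186154) = 6.8844 km
W6: √((-0.0099·111.32)² + (-0.1056·89.61)²) = √(1.214554 + 89.544887) = 9.5268 km
W7: √((0.0087·111.32)² + (-0.0518·89.61)²) = √(0.937961 + 21.546289) = 4.7418 km
W8: √((0.1177·111.32)² + (0.0429·89.61)²) = √(171.671942 + 14.778404) = 13.6547 km
W9: √((-0.0593·111.32)² + (-0.0773·89.61)²) = √(43.576845 + 47.981292) = 9.5686 km
W10: √((-0.0560·111.32)² + (0.0700·89.61)²) = √(38.861759 + 39.346765) = 8.8436 km
W11: √((-0.0179·111.32)² + (0.1501·89.61)²) = √(3.970566 + 180.914901) = 13.5973 km
W12: √((-0.0620·111.32)² + (0.0267·89.61)²) = √(47.635395 + 5.724473) = 7.3048 km
Minimum: W7 at 4.7418 km.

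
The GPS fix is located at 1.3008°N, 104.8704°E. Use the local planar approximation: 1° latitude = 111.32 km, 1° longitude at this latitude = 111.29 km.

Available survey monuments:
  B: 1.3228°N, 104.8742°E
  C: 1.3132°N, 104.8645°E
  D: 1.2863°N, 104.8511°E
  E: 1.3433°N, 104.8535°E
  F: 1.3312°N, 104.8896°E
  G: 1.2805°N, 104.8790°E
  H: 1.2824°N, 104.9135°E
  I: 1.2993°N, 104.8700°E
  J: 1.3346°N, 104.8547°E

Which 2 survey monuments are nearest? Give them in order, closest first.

Distances from 1.3008°N, 104.8704°E:
B: √((0.0220·111.32)² + (0.0038·111.29)²) = √(5.997797 + 0.178846) = 2.4853 km
C: √((0.0124·111.32)² + (-0.0059·111.29)²) = √(1.905416 + 0.431138) = 1.5286 km
D: √((-0.0145·111.32)² + (-0.0193·111.29)²) = √(2.605448 + 4.613462) = 2.6868 km
E: √((0.0425·111.32)² + (-0.0169·111.29)²) = √(22.383307 + 3.537412) = 5.0912 km
F: √((0.0304·111.32)² + (0.0192·111.29)²) = √(11.452322 + 4.565777) = 4.0023 km
G: √((-0.0203·111.32)² + (0.0086·111.29)²) = √(5.106678 + 0.916029) = 2.4541 km
H: √((-0.0184·111.32)² + (0.0431·111.29)²) = √(4.195484 + 23.007362) = 5.2156 km
I: √((-0.0015·111.32)² + (-0.0004·111.29)²) = √(0.027882 + 0.001982) = 0.1728 km
J: √((0.0338·111.32)² + (-0.0157·111.29)²) = √(14.157279 + 3.052893) = 4.1485 km
Sorted: I (0.1728 km) < C (1.5286 km) < G (2.4541 km) < B (2.4853 km) < …

I, C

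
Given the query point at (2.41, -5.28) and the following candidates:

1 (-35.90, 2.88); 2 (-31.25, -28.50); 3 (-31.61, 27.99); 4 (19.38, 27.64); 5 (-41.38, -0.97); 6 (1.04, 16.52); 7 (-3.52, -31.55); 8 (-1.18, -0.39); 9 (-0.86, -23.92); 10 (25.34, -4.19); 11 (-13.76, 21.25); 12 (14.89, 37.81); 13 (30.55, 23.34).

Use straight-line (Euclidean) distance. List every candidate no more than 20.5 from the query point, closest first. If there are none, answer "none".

Distances from (2.41, -5.28):
1: √((-38.31)² + (8.16)²) = √(1467.6561 + 66.5856) = 39.17
2: √((-33.66)² + (-23.22)²) = √(1132.9956 + 539.1684) = 40.89
3: √((-34.02)² + (33.27)²) = √(1157.3604 + 1106.8929) = 47.58
4: √((16.97)² + (32.92)²) = √(287.9809 + 1083.7264) = 37.04
5: √((-43.79)² + (4.31)²) = √(1917.5641 + 18.5761) = 44.00
6: √((-1.37)² + (21.80)²) = √(1.8769 + 475.2400) = 21.84
7: √((-5.93)² + (-26.27)²) = √(35.1649 + 690.1129) = 26.93
8: √((-3.59)² + (4.89)²) = √(12.8881 + 23.9121) = 6.07
9: √((-3.27)² + (-18.64)²) = √(10.6929 + 347.4496) = 18.92
10: √((22.93)² + (1.09)²) = √(525.7849 + 1.1881) = 22.96
11: √((-16.17)² + (26.53)²) = √(261.4689 + 703.8409) = 31.07
12: √((12.48)² + (43.09)²) = √(155.7504 + 1856.7481) = 44.86
13: √((28.14)² + (28.62)²) = √(791.8596 + 819.1044) = 40.14
Threshold 20.5: 8 (6.07), 9 (18.92) are within range.

8, 9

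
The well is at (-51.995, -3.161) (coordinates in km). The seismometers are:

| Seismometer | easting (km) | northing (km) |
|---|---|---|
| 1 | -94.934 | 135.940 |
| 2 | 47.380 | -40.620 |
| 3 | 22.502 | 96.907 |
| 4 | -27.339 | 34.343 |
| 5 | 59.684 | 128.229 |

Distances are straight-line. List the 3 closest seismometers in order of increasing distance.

Distances from (-51.995, -3.161):
1: √((-42.939)² + (139.101)²) = √(1843.75772 + 19349.08820) = 145.578 km
2: √((99.375)² + (-37.459)²) = √(9875.39062 + 1403.17668) = 106.201 km
3: √((74.497)² + (100.068)²) = √(5549.80301 + 10013.60462) = 124.753 km
4: √((24.656)² + (37.504)²) = √(607.91834 + 1406.55002) = 44.883 km
5: √((111.679)² + (131.390)²) = √(12472.19904 + 17263.33210) = 172.440 km
Sorted: 4 (44.883 km) < 2 (106.201 km) < 3 (124.753 km) < 1 (145.578 km) < 5 (172.440 km)

4, 2, 3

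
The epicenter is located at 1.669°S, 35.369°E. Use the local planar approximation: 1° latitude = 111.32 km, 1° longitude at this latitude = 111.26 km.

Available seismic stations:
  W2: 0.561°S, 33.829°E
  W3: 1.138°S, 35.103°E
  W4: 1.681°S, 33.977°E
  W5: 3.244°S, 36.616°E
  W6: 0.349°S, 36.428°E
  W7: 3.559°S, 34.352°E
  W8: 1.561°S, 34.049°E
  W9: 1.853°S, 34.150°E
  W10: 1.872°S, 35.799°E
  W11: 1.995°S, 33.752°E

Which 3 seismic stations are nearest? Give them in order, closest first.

Distances from 1.669°S, 35.369°E:
W2: √((1.108·111.32)² + (-1.540·111.26)²) = √(15213.38711 + 29357.53267) = 211.118 km
W3: √((0.531·111.32)² + (-0.266·111.26)²) = √(3494.10086 + 875.87350) = 66.106 km
W4: √((-0.012·111.32)² + (-1.392·111.26)²) = √(1.78447 + 23985.93110) = 154.880 km
W5: √((-1.575·111.32)² + (1.247·111.26)²) = √(30740.25824 + 19249.12613) = 223.583 km
W6: √((1.320·111.32)² + (1.059·111.26)²) = √(21592.06892 + 13882.57510) = 188.347 km
W7: √((-1.890·111.32)² + (-1.017·111.26)²) = √(44265.97187 + 12803.24385) = 238.892 km
W8: √((0.108·111.32)² + (-1.320·111.26)²) = √(144.54195 + 21568.79951) = 147.354 km
W9: √((-0.184·111.32)² + (-1.219·111.26)²) = √(419.54837 + 18394.39560) = 137.164 km
W10: √((-0.203·111.32)² + (0.430·111.26)²) = √(510.66780 + 2288.83783) = 52.910 km
W11: √((-0.326·111.32)² + (-1.617·111.26)²) = √(1316.98733 + 32366.67977) = 183.531 km
Sorted: W10 (52.910 km) < W3 (66.106 km) < W9 (137.164 km) < W8 (147.354 km) < W4 (154.880 km) < …

W10, W3, W9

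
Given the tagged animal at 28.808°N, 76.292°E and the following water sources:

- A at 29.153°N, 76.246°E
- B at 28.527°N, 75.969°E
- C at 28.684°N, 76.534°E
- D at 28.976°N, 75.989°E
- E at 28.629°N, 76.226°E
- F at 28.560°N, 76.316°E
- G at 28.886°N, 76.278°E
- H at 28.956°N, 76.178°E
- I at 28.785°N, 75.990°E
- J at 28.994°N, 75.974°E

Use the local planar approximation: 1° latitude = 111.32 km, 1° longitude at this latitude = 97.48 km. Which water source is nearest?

G

Distances from 28.808°N, 76.292°E:
A: √((0.345·111.32)² + (-0.046·97.48)²) = √(1474.97475 + 20.10697) = 38.666 km
B: √((-0.281·111.32)² + (-0.323·97.48)²) = √(978.49596 + 991.37071) = 44.383 km
C: √((-0.124·111.32)² + (0.242·97.48)²) = √(190.54158 + 556.49565) = 27.332 km
D: √((0.168·111.32)² + (-0.303·97.48)²) = √(349.75583 + 872.40129) = 34.959 km
E: √((-0.179·111.32)² + (-0.066·97.48)²) = √(397.05663 + 41.39224) = 20.939 km
F: √((-0.248·111.32)² + (0.024·97.48)²) = √(762.16633 + 5.47335) = 27.706 km
G: √((0.078·111.32)² + (-0.014·97.48)²) = √(75.39379 + 1.86246) = 8.790 km
H: √((0.148·111.32)² + (-0.114·97.48)²) = √(271.43749 + 123.49255) = 19.873 km
I: √((-0.023·111.32)² + (-0.302·97.48)²) = √(6.55544 + 866.65237) = 29.550 km
J: √((0.186·111.32)² + (-0.318·97.48)²) = √(428.71856 + 960.91568) = 37.278 km
Minimum: G at 8.790 km.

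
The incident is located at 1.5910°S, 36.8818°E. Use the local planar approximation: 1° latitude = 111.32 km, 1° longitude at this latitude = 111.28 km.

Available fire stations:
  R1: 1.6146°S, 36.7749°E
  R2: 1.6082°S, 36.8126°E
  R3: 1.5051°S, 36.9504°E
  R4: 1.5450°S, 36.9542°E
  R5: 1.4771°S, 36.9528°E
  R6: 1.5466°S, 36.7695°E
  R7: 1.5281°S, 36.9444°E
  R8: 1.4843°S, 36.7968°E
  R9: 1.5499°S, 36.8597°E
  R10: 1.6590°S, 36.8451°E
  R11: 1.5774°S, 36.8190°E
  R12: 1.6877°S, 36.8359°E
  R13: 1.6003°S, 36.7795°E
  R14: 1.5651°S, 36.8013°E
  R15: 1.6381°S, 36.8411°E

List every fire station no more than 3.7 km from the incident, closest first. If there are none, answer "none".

none

Distances from 1.5910°S, 36.8818°E:
R1: √((-0.0236·111.32)² + (-0.1069·111.28)²) = √(6.901928 + 141.510819) = 12.1825 km
R2: √((-0.0172·111.32)² + (-0.0692·111.28)²) = √(3.666091 + 59.298871) = 7.9350 km
R3: √((0.0859·111.32)² + (0.0686·111.28)²) = √(91.439264 + 58.275025) = 12.2358 km
R4: √((0.0460·111.32)² + (0.0724·111.28)²) = √(26.221773 + 64.909964) = 9.5463 km
R5: √((0.1139·111.32)² + (0.0710·111.28)²) = √(160.765866 + 62.423905) = 14.9395 km
R6: √((0.0444·111.32)² + (-0.1123·111.28)²) = √(24.429374 + 156.168611) = 13.4387 km
R7: √((0.0629·111.32)² + (0.0626·111.28)²) = √(49.028396 + 48.526939) = 9.8770 km
R8: √((0.1067·111.32)² + (-0.0850·111.28)²) = √(141.083178 + 89.468897) = 15.1839 km
R9: √((0.0411·111.32)² + (-0.0221·111.28)²) = √(20.932931 + 6.048097) = 5.1943 km
R10: √((-0.0680·111.32)² + (-0.0367·111.28)²) = √(57.301266 + 16.678860) = 8.6012 km
R11: √((0.0136·111.32)² + (-0.0628·111.28)²) = √(2.292051 + 48.837511) = 7.1505 km
R12: √((-0.0967·111.32)² + (-0.0459·111.28)²) = √(115.877560 + 26.089130) = 11.9150 km
R13: √((-0.0093·111.32)² + (-0.1023·111.28)²) = √(1.071796 + 129.594181) = 11.4309 km
R14: √((0.0259·111.32)² + (-0.0805·111.28)²) = √(8.312773 + 80.246481) = 9.4106 km
R15: √((-0.0471·111.32)² + (-0.0407·111.28)²) = √(27.490853 + 20.512711) = 6.9285 km
Threshold 3.7 km: none within range.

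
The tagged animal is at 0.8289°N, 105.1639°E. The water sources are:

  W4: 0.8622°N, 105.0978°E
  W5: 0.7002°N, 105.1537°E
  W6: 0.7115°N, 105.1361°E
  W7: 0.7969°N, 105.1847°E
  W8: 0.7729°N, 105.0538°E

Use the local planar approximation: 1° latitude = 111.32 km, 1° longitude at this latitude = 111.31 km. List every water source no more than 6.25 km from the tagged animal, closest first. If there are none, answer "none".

Distances from 0.8289°N, 105.1639°E:
W4: √((0.0333·111.32)² + (-0.0661·111.31)²) = √(13.741523 + 54.134145) = 8.2387 km
W5: √((-0.1287·111.32)² + (-0.0102·111.31)²) = √(205.259605 + 1.289047) = 14.3718 km
W6: √((-0.1174·111.32)² + (-0.0278·111.31)²) = √(170.797925 + 9.575423) = 13.4303 km
W7: √((-0.0320·111.32)² + (0.0208·111.31)²) = √(12.689554 + 5.360373) = 4.2485 km
W8: √((-0.0560·111.32)² + (-0.1101·111.31)²) = √(38.861759 + 150.190687) = 13.7496 km
Threshold 6.25 km: W7 (4.2485 km) is within range.

W7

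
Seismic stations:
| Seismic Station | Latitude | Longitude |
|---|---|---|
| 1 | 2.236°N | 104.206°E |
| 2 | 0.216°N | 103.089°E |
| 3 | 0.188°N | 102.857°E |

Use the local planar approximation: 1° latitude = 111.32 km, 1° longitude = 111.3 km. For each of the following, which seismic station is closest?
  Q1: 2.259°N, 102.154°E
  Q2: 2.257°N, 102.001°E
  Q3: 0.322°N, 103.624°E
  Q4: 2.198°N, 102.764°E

Q1 at 2.259°N, 102.154°E:
  1: 228.402 km
  2: 250.105 km
  3: 243.459 km
  → nearest: 1 (228.402 km)
Q2 at 2.257°N, 102.001°E:
  1: 245.428 km
  2: 257.460 km
  3: 249.248 km
  → nearest: 1 (245.428 km)
Q3 at 0.322°N, 103.624°E:
  1: 222.696 km
  2: 60.703 km
  3: 86.661 km
  → nearest: 2 (60.703 km)
Q4 at 2.198°N, 102.764°E:
  1: 160.550 km
  2: 223.582 km
  3: 223.992 km
  → nearest: 1 (160.550 km)

Q1→1; Q2→1; Q3→2; Q4→1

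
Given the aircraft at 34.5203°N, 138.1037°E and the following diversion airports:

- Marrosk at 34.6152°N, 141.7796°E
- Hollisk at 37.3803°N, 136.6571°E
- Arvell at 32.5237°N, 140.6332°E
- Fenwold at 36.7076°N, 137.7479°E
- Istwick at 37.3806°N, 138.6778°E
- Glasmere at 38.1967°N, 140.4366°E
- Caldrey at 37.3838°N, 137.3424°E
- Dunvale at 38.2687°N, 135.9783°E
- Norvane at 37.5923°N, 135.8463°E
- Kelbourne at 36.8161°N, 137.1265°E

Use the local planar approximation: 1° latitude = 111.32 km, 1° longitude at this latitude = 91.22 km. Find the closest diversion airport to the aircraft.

Distances from 34.5203°N, 138.1037°E:
Marrosk: √((0.0949·111.32)² + (3.6759·91.22)²) = √(111.603758 + 112436.550262) = 335.4820 km
Hollisk: √((2.8600·111.32)² + (-1.4466·91.22)²) = √(101362.767975 + 17413.138621) = 344.6388 km
Arvell: √((-1.9966·111.32)² + (2.5295·91.22)²) = √(49400.179717 + 53241.404466) = 320.3773 km
Fenwold: √((2.1873·111.32)² + (-0.3558·91.22)²) = √(59287.495027 + 1053.396869) = 245.6438 km
Istwick: √((2.8603·111.32)² + (0.5741·91.22)²) = √(101384.034007 + 2742.554266) = 322.6865 km
Glasmere: √((3.6764·111.32)² + (2.3329·91.22)²) = √(167491.167635 + 45286.877984) = 461.2787 km
Caldrey: √((2.8635·111.32)² + (-0.7613·91.22)²) = √(101611.010470 + 4822.717193) = 326.2418 km
Dunvale: √((3.7484·111.32)² + (-2.1254·91.22)²) = √(174115.828515 + 37589.061988) = 460.1140 km
Norvane: √((3.0720·111.32)² + (-2.2574·91.22)²) = √(116946.927983 + 42403.057932) = 399.1867 km
Kelbourne: √((2.2958·111.32)² + (-0.9772·91.22)²) = √(65315.235702 + 7945.972404) = 270.6681 km
Minimum: Fenwold at 245.6438 km.

Fenwold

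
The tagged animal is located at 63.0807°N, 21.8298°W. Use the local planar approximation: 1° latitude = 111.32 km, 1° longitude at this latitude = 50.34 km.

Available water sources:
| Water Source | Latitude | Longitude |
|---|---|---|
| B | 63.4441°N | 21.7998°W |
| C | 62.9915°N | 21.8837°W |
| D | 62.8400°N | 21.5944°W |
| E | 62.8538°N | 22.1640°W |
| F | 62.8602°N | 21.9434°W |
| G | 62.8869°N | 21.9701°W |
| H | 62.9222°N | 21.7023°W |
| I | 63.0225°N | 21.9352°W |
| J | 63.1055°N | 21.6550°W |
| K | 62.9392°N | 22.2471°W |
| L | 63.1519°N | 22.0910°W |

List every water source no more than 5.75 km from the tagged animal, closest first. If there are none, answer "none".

none

Distances from 63.0807°N, 21.8298°W:
B: √((0.3634·111.32)² + (0.0300·50.34)²) = √(1636.500873 + 2.280704) = 40.4819 km
C: √((-0.0892·111.32)² + (-0.0539·50.34)²) = √(98.599816 + 7.362138) = 10.2938 km
D: √((-0.2407·111.32)² + (0.2354·50.34)²) = √(717.957234 + 140.423353) = 29.2981 km
E: √((-0.2269·111.32)² + (-0.3342·50.34)²) = √(637.992226 + 283.034459) = 30.3484 km
F: √((-0.2205·111.32)² + (-0.1136·50.34)²) = √(602.509062 + 32.702660) = 25.2034 km
G: √((-0.1938·111.32)² + (-0.1403·50.34)²) = √(465.429537 + 49.881760) = 22.7005 km
H: √((-0.1585·111.32)² + (0.1275·50.34)²) = √(311.318499 + 41.195217) = 18.7753 km
I: √((-0.0582·111.32)² + (-0.1054·50.34)²) = √(41.975160 + 28.151896) = 8.3742 km
J: √((0.0248·111.32)² + (0.1748·50.34)²) = √(7.621663 + 77.430004) = 9.2223 km
K: √((-0.1415·111.32)² + (-0.4173·50.34)²) = √(248.118573 + 441.289091) = 26.2566 km
L: √((0.0712·111.32)² + (-0.2612·50.34)²) = √(62.821222 + 172.891152) = 15.3529 km
Threshold 5.75 km: none within range.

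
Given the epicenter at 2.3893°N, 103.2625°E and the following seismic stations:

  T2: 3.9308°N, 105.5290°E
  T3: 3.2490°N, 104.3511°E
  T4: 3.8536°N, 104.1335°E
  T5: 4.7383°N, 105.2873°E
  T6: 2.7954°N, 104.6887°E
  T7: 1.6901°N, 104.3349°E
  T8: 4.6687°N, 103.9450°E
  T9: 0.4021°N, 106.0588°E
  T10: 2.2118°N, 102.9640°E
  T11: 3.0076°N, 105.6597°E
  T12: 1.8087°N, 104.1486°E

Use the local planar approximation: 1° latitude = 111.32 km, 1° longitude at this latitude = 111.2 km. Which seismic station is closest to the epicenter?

Distances from 2.3893°N, 103.2625°E:
T2: 304.9066 km
T3: 154.3130 km
T4: 189.6097 km
T5: 345.0701 km
T6: 164.9108 km
T7: 142.4045 km
T8: 264.8496 km
T9: 381.6086 km
T10: 38.6292 km
T11: 275.3113 km
T12: 117.8404 km
Minimum: T10 at 38.6292 km.

T10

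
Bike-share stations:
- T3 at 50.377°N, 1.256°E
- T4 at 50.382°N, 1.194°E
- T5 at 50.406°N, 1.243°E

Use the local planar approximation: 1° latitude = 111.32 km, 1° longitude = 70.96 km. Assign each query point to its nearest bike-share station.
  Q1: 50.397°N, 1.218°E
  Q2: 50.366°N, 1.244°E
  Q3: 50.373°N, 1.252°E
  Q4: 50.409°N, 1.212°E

Q1 at 50.397°N, 1.218°E:
  T3: 3.497 km
  T4: 2.385 km
  T5: 2.037 km
  → nearest: T5 (2.037 km)
Q2 at 50.366°N, 1.244°E:
  T3: 1.491 km
  T4: 3.970 km
  T5: 4.453 km
  → nearest: T3 (1.491 km)
Q3 at 50.373°N, 1.252°E:
  T3: 0.528 km
  T4: 4.236 km
  T5: 3.729 km
  → nearest: T3 (0.528 km)
Q4 at 50.409°N, 1.212°E:
  T3: 4.737 km
  T4: 3.266 km
  T5: 2.225 km
  → nearest: T5 (2.225 km)

Q1→T5; Q2→T3; Q3→T3; Q4→T5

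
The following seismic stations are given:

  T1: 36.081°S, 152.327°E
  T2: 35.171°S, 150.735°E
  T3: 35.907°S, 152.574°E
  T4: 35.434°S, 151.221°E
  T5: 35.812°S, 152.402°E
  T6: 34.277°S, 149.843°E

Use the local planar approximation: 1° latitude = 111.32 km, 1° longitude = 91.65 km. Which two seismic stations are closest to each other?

Pairwise distances:
T3–T5: √((0.095·111.32)² + (-0.172·91.65)²) = √(111.83909 + 248.49739) = 18.983 km
T1–T3: √((0.174·111.32)² + (0.247·91.65)²) = √(375.18450 + 512.45867) = 29.793 km
T1–T5: √((0.269·111.32)² + (0.075·91.65)²) = √(896.70782 + 47.24844) = 30.724 km
T2–T4: √((-0.263·111.32)² + (0.486·91.65)²) = √(857.15210 + 1983.98086) = 53.302 km
T4–T5: √((-0.378·111.32)² + (1.181·91.65)²) = √(1770.63887 + 11715.60535) = 116.130 km
T1–T4: √((0.647·111.32)² + (-1.106·91.65)²) = √(5187.46234 + 10274.84295) = 124.348 km
T2–T6: √((0.894·111.32)² + (-0.892·91.65)²) = √(9904.24632 + 6683.35680) = 128.793 km
T3–T4: √((0.473·111.32)² + (-1.353·91.65)²) = √(2772.48163 + 15376.60761) = 134.719 km
T2–T5: √((-0.641·111.32)² + (1.667·91.65)²) = √(5091.69586 + 23341.89646) = 168.623 km
T1–T2: √((0.910·111.32)² + (-1.592·91.65)²) = √(10261.93312 + 21288.79429) = 177.625 km
T4–T6: √((1.157·111.32)² + (-1.378·91.65)²) = √(16588.72903 + 15950.09866) = 180.385 km
T2–T3: √((-0.736·111.32)² + (1.839·91.65)²) = √(6712.77397 + 28407.19792) = 187.403 km
T5–T6: √((1.535·111.32)² + (-2.559·91.65)²) = √(29198.67573 + 55005.42320) = 290.179 km
T1–T6: √((1.804·111.32)² + (-2.484·91.65)²) = √(40329.18650 + 51828.43815) = 303.575 km
T3–T6: √((1.630·111.32)² + (-2.731·91.65)²) = √(32924.68314 + 62648.16270) = 309.149 km
Closest pair: T3–T5 at 18.983 km.

T3 and T5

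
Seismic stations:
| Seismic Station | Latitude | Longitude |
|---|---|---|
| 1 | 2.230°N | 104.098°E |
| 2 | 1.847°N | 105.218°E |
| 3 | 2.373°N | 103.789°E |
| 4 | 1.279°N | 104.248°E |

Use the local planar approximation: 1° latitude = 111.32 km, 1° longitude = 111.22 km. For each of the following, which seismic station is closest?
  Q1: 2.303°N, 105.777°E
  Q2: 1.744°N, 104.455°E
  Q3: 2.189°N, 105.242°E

Q1 at 2.303°N, 105.777°E:
  1: 186.915 km
  2: 80.263 km
  3: 221.243 km
  4: 204.726 km
  → nearest: 2 (80.263 km)
Q2 at 1.744°N, 104.455°E:
  1: 67.108 km
  2: 85.632 km
  3: 101.929 km
  4: 56.653 km
  → nearest: 4 (56.653 km)
Q3 at 2.189°N, 105.242°E:
  1: 127.318 km
  2: 38.165 km
  3: 162.896 km
  4: 149.946 km
  → nearest: 2 (38.165 km)

Q1→2; Q2→4; Q3→2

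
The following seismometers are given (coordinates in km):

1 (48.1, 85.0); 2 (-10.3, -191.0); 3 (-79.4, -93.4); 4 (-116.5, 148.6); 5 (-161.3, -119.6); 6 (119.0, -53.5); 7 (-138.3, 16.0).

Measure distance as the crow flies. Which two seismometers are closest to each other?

Pairwise distances:
1–2: 282.1 km
1–3: 219.3 km
1–4: 176.5 km
1–5: 292.8 km
1–6: 155.6 km
1–7: 198.8 km
2–3: 119.6 km
2–4: 355.8 km
2–5: 167.0 km
2–6: 188.7 km
2–7: 243.4 km
3–4: 244.8 km
3–5: 86.0 km
3–6: 202.4 km
3–7: 124.2 km
4–5: 271.9 km
4–6: 310.3 km
4–7: 134.4 km
5–6: 288.0 km
5–7: 137.5 km
6–7: 266.5 km
Closest pair: 3–5 at 86.0 km.

3 and 5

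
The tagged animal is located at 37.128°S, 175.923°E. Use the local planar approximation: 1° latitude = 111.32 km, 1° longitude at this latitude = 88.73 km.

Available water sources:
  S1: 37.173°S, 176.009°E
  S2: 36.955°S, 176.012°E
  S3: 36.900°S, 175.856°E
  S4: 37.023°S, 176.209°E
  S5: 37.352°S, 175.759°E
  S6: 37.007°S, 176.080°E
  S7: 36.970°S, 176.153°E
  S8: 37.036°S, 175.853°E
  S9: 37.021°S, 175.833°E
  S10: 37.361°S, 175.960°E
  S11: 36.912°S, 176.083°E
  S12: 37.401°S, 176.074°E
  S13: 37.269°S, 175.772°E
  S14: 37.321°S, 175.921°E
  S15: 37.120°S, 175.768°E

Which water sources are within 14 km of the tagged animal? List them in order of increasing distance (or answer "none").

S1, S8, S15

Distances from 37.128°S, 175.923°E:
S1: √((-0.045·111.32)² + (0.086·88.73)²) = √(25.09409 + 58.22880) = 9.128 km
S2: √((0.173·111.32)² + (0.089·88.73)²) = √(370.88443 + 62.36214) = 20.815 km
S3: √((0.228·111.32)² + (-0.067·88.73)²) = √(644.19313 + 35.34195) = 26.068 km
S4: √((0.105·111.32)² + (0.286·88.73)²) = √(136.62337 + 643.98096) = 27.939 km
S5: √((-0.224·111.32)² + (-0.164·88.73)²) = √(621.78814 + 211.75255) = 28.871 km
S6: √((0.121·111.32)² + (0.157·88.73)²) = √(181.43336 + 194.06189) = 19.378 km
S7: √((0.158·111.32)² + (0.230·88.73)²) = √(309.35744 + 416.48238) = 26.941 km
S8: √((0.092·111.32)² + (-0.070·88.73)²) = √(104.88709 + 38.57776) = 11.978 km
S9: √((0.107·111.32)² + (-0.090·88.73)²) = √(141.87764 + 63.77140) = 14.340 km
S10: √((-0.233·111.32)² + (0.037·88.73)²) = √(672.75702 + 10.77815) = 26.145 km
S11: √((0.216·111.32)² + (0.160·88.73)²) = √(578.16780 + 201.54913) = 27.923 km
S12: √((-0.273·111.32)² + (0.151·88.73)²) = √(923.57398 + 179.51257) = 33.213 km
S13: √((-0.141·111.32)² + (-0.151·88.73)²) = √(246.36818 + 179.51257) = 20.637 km
S14: √((-0.193·111.32)² + (-0.002·88.73)²) = √(461.59491 + 0.03149) = 21.485 km
S15: √((0.008·111.32)² + (-0.155·88.73)²) = √(0.79310 + 189.14913) = 13.782 km
Threshold 14 km: S1 (9.128 km), S8 (11.978 km), S15 (13.782 km) are within range.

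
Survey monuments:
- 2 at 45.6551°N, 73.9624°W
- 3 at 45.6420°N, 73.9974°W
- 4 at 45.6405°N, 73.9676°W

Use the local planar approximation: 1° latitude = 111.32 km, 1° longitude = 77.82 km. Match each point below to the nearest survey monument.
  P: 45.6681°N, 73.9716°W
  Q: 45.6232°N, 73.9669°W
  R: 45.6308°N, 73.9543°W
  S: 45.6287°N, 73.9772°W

P at 45.6681°N, 73.9716°W:
  2: √((-0.0130·111.32)² + (0.0092·77.82)²) = √(2.094272 + 0.512576) = 1.6146 km
  3: √((-0.0261·111.32)² + (-0.0258·77.82)²) = √(8.441651 + 4.031084) = 3.5317 km
  4: √((-0.0276·111.32)² + (0.0040·77.82)²) = √(9.439838 + 0.096895) = 3.0882 km
  → nearest: 2 (1.6146 km)
Q at 45.6232°N, 73.9669°W:
  2: √((0.0319·111.32)² + (0.0045·77.82)²) = √(12.610368 + 0.122633) = 3.5683 km
  3: √((0.0188·111.32)² + (-0.0305·77.82)²) = √(4.379879 + 5.633550) = 3.1644 km
  4: √((0.0173·111.32)² + (-0.0007·77.82)²) = √(3.708844 + 0.002967) = 1.9266 km
  → nearest: 4 (1.9266 km)
R at 45.6308°N, 73.9543°W:
  2: √((0.0243·111.32)² + (-0.0081·77.82)²) = √(7.317436 + 0.397331) = 2.7775 km
  3: √((0.0112·111.32)² + (-0.0431·77.82)²) = √(1.554470 + 11.249598) = 3.5783 km
  4: √((0.0097·111.32)² + (-0.0133·77.82)²) = √(1.165977 + 1.071237) = 1.4957 km
  → nearest: 4 (1.4957 km)
S at 45.6287°N, 73.9772°W:
  2: √((0.0264·111.32)² + (0.0148·77.82)²) = √(8.636828 + 1.326496) = 3.1565 km
  3: √((0.0133·111.32)² + (-0.0202·77.82)²) = √(2.192046 + 2.471071) = 2.1594 km
  4: √((0.0118·111.32)² + (0.0096·77.82)²) = √(1.725482 + 0.558117) = 1.5112 km
  → nearest: 4 (1.5112 km)

P→2; Q→4; R→4; S→4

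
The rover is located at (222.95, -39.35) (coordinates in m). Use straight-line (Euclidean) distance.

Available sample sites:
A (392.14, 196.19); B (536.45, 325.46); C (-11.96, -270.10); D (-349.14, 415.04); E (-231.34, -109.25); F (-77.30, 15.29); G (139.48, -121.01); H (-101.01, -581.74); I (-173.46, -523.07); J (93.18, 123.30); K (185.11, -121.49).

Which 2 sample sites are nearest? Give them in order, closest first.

K, G

Distances from (222.95, -39.35):
A: 290.01 m
B: 481.01 m
C: 329.28 m
D: 730.59 m
E: 459.64 m
F: 305.18 m
G: 116.77 m
H: 631.77 m
I: 625.40 m
J: 208.08 m
K: 90.44 m
Sorted: K (90.44 m) < G (116.77 m) < J (208.08 m) < A (290.01 m) < …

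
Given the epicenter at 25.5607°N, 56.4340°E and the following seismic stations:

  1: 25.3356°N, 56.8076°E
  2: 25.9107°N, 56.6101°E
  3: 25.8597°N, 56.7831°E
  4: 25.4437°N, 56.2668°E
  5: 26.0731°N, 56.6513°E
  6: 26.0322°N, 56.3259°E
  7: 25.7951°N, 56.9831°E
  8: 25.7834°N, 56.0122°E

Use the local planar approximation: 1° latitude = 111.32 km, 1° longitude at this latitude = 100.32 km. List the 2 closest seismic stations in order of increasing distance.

4, 2

Distances from 25.5607°N, 56.4340°E:
1: 45.0847 km
2: 42.7801 km
3: 48.3155 km
4: 21.2364 km
5: 61.0641 km
6: 53.5960 km
7: 60.9533 km
8: 49.0423 km
Sorted: 4 (21.2364 km) < 2 (42.7801 km) < 1 (45.0847 km) < 3 (48.3155 km) < …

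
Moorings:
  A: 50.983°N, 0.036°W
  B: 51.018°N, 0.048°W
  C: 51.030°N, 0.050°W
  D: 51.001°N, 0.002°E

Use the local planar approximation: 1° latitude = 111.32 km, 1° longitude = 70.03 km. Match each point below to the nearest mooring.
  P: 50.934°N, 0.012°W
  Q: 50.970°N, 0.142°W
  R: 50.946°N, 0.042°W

P at 50.934°N, 0.012°W:
  A: 5.708 km
  B: 9.685 km
  C: 11.013 km
  D: 7.523 km
  → nearest: A (5.708 km)
Q at 50.970°N, 0.142°W:
  A: 7.563 km
  B: 8.479 km
  C: 9.280 km
  D: 10.658 km
  → nearest: A (7.563 km)
R at 50.946°N, 0.042°W:
  A: 4.140 km
  B: 8.026 km
  C: 9.368 km
  D: 6.854 km
  → nearest: A (4.140 km)

P→A; Q→A; R→A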